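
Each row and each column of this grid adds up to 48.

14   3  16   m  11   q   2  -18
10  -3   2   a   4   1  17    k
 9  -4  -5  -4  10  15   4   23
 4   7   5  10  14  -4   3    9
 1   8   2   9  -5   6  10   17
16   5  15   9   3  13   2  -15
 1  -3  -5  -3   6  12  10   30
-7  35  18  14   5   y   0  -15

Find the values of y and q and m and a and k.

y = -2, q = 7, m = 13, a = 0, k = 17

Column 8 has -18 + 23 + 9 + 17 − 15 + 30 − 15 = 31; the blank must be 48 − 31 = 17.
Row 8 has -7 + 35 + 18 + 14 + 5 + 0 − 15 = 50; the blank must be 48 − 50 = -2.
Column 6 has 1 + 15 − 4 + 6 + 13 + 12 − 2 = 41; the blank must be 48 − 41 = 7.
Row 1 has 14 + 3 + 16 + 11 + 7 + 2 − 18 = 35; the blank must be 48 − 35 = 13.
Row 2 has 10 − 3 + 2 + 4 + 1 + 17 + 17 = 48; the blank must be 48 − 48 = 0.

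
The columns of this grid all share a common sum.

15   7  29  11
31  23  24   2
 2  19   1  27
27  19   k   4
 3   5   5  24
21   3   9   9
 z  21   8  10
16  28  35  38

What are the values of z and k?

Columns 2 and 4 both add up to 125, so every column sums to 125.
Column 1: 15 + 31 + 2 + 27 + 3 + 21 + 16 = 115, so the missing entry is 125 − 115 = 10.
Column 3: 29 + 24 + 1 + 5 + 9 + 8 + 35 = 111, so the missing entry is 125 − 111 = 14.

z = 10, k = 14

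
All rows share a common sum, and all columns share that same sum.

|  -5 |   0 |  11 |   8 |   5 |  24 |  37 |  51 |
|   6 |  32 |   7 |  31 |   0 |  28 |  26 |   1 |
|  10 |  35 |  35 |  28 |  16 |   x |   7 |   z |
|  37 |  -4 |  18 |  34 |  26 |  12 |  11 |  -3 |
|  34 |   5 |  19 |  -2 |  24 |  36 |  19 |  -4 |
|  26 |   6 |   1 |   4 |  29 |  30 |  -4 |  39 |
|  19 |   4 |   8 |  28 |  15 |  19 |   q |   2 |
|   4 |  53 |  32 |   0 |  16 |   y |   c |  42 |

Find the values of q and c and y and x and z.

q = 36, c = -1, y = -15, x = -3, z = 3

Rows 1 and 2 both sum to 131, so that's the common total.
The known cells in column 8 total 128, leaving 131 − 128 = 3 for the blank.
The known cells in row 7 total 95, leaving 131 − 95 = 36 for the blank.
The known cells in column 7 total 132, leaving 131 − 132 = -1 for the blank.
The known cells in row 8 total 146, leaving 131 − 146 = -15 for the blank.
The known cells in row 3 total 134, leaving 131 − 134 = -3 for the blank.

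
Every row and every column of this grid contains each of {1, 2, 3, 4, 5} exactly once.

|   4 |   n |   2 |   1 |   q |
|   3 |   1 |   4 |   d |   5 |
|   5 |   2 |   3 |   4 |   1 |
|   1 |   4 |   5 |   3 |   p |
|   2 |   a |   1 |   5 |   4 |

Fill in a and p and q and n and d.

At (row 4, col 5): row 4 already has {1, 3, 4, 5}, so the value is 2.
Cell (1,5): column 5 already has {1, 2, 4, 5} → 3.
At (row 1, col 2): row 1 already has {1, 2, 3, 4}, so the value is 5.
At (row 5, col 2): row 5 already has {1, 2, 4, 5}, so the value is 3.
For row 2, column 4: row 2 already has {1, 3, 4, 5}; that leaves 2.

a = 3, p = 2, q = 3, n = 5, d = 2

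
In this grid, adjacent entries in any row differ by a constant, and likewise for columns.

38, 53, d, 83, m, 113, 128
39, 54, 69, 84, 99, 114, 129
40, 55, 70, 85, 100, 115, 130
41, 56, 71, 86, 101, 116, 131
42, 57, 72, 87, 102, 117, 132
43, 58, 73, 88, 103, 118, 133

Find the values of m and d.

Along each row the entries change by 15 per step; down each column they change by 1.
Row 1: from 38 at column 1, stepping by 15 to column 5 gives 98.
Row 1: from 38 at column 1, stepping by 15 to column 3 gives 68.

m = 98, d = 68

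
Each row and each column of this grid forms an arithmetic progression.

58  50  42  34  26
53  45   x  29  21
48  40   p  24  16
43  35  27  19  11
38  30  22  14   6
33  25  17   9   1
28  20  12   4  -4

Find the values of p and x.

Along each row the entries change by -8 per step; down each column they change by -5.
Row 3: from 48 at column 1, stepping by -8 to column 3 gives 32.
Row 2: from 53 at column 1, stepping by -8 to column 3 gives 37.

p = 32, x = 37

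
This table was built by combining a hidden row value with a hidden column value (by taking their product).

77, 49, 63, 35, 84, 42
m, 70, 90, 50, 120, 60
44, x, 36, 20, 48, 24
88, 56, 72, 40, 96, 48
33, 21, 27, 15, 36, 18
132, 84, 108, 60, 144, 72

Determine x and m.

x = 28, m = 110

Each row is a constant multiple of every other row — this is a multiplication table with the headers hidden.
Row 3 is 24/42 = 4/7 times row 1, so its entry in column 2 is 49 × 4/7 = 28.
Row 2 is 60/42 = 10/7 times row 1, so its entry in column 1 is 77 × 10/7 = 110.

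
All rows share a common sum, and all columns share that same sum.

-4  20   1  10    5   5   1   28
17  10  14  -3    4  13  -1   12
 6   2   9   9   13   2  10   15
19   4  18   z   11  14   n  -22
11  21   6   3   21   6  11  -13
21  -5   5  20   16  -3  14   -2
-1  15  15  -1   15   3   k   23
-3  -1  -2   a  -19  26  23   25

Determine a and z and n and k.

a = 17, z = 11, n = 11, k = -3

Rows 1 and 2 both sum to 66, so that's the common total.
Row 7: -1 + 15 + 15 − 1 + 15 + 3 + 23 = 69, so its missing entry is 66 − 69 = -3.
Column 7: 1 − 1 + 10 + 11 + 14 − 3 + 23 = 55, so its missing entry is 66 − 55 = 11.
Row 4: 19 + 4 + 18 + 11 + 14 + 11 − 22 = 55, so its missing entry is 66 − 55 = 11.
Row 8: -3 − 1 − 2 − 19 + 26 + 23 + 25 = 49, so its missing entry is 66 − 49 = 17.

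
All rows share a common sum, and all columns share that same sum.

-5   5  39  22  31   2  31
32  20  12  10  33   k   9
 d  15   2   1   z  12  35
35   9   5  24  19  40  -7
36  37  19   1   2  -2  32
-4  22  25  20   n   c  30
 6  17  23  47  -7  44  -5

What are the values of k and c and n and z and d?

Rows 1 and 4 both sum to 125, so that's the common total.
Row 2 has 32 + 20 + 12 + 10 + 33 + 9 = 116; the blank must be 125 − 116 = 9.
Column 6 has 2 + 9 + 12 + 40 − 2 + 44 = 105; the blank must be 125 − 105 = 20.
Row 6 has -4 + 22 + 25 + 20 + 20 + 30 = 113; the blank must be 125 − 113 = 12.
Column 5 has 31 + 33 + 19 + 2 + 12 − 7 = 90; the blank must be 125 − 90 = 35.
Row 3 has 15 + 2 + 1 + 35 + 12 + 35 = 100; the blank must be 125 − 100 = 25.

k = 9, c = 20, n = 12, z = 35, d = 25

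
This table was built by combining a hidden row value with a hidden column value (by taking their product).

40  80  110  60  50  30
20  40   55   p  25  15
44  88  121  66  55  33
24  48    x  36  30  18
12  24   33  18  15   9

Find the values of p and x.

p = 30, x = 66

Each row is a constant multiple of every other row — this is a multiplication table with the headers hidden.
Row 2 is 25/50 = 1/2 times row 1, so its entry in column 4 is 60 × 1/2 = 30.
Row 4 is 30/50 = 3/5 times row 1, so its entry in column 3 is 110 × 3/5 = 66.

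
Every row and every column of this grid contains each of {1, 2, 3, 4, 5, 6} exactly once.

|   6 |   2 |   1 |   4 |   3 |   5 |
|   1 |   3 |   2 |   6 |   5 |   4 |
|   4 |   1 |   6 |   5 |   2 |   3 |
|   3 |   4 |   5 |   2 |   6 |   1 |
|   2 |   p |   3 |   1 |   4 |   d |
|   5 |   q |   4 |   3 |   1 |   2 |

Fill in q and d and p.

For row 5, column 6: column 6 already has {1, 2, 3, 4, 5}; that leaves 6.
For row 5, column 2: row 5 already has {1, 2, 3, 4, 6}; that leaves 5.
Cell (6,2): row 6 already has {1, 2, 3, 4, 5} → 6.

q = 6, d = 6, p = 5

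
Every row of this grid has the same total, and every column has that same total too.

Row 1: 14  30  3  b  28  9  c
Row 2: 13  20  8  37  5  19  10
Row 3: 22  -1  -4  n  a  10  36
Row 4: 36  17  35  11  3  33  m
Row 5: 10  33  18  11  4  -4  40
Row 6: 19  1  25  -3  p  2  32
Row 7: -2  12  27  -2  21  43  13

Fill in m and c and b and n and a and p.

m = -23, c = 4, b = 24, n = 34, a = 15, p = 36

Rows 2 and 5 both sum to 112, so that's the common total.
Row 6 has 19 + 1 + 25 − 3 + 2 + 32 = 76; the blank must be 112 − 76 = 36.
Column 5 has 28 + 5 + 3 + 4 + 36 + 21 = 97; the blank must be 112 − 97 = 15.
Row 3 has 22 − 1 − 4 + 15 + 10 + 36 = 78; the blank must be 112 − 78 = 34.
Column 4 has 37 + 34 + 11 + 11 − 3 − 2 = 88; the blank must be 112 − 88 = 24.
Row 1 has 14 + 30 + 3 + 24 + 28 + 9 = 108; the blank must be 112 − 108 = 4.
Row 4 has 36 + 17 + 35 + 11 + 3 + 33 = 135; the blank must be 112 − 135 = -23.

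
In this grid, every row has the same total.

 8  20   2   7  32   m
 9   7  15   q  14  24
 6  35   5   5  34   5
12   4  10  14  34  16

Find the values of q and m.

q = 21, m = 21

Rows 3 and 4 both add up to 90, so every row sums to 90.
Row 2: 9 + 7 + 15 + 14 + 24 = 69, so the missing entry is 90 − 69 = 21.
Row 1: 8 + 20 + 2 + 7 + 32 = 69, so the missing entry is 90 − 69 = 21.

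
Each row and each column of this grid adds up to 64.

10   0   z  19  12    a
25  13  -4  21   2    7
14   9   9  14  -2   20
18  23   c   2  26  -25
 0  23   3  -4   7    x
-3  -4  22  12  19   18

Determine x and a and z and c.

The known cells in row 5 total 29, leaving 64 − 29 = 35 for the blank.
The known cells in row 4 total 44, leaving 64 − 44 = 20 for the blank.
The known cells in column 6 total 55, leaving 64 − 55 = 9 for the blank.
The known cells in row 1 total 50, leaving 64 − 50 = 14 for the blank.

x = 35, a = 9, z = 14, c = 20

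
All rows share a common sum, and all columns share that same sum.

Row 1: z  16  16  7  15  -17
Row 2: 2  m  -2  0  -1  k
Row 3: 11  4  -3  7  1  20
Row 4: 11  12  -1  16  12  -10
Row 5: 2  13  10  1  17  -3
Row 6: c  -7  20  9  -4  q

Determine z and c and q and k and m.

Rows 3 and 4 both sum to 40, so that's the common total.
Row 1 has 16 + 16 + 7 + 15 − 17 = 37; the blank must be 40 − 37 = 3.
Column 2 has 16 + 4 + 12 + 13 − 7 = 38; the blank must be 40 − 38 = 2.
Row 2 has 2 + 2 − 2 + 0 − 1 = 1; the blank must be 40 − 1 = 39.
Column 6 has -17 + 39 + 20 − 10 − 3 = 29; the blank must be 40 − 29 = 11.
Row 6 has -7 + 20 + 9 − 4 + 11 = 29; the blank must be 40 − 29 = 11.

z = 3, c = 11, q = 11, k = 39, m = 2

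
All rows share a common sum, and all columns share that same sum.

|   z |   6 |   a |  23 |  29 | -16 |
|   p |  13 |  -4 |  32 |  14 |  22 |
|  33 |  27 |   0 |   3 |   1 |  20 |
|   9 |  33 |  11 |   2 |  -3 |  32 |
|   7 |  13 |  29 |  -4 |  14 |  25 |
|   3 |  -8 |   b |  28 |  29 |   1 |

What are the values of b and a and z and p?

Rows 3 and 4 both sum to 84, so that's the common total.
The known cells in row 2 total 77, leaving 84 − 77 = 7 for the blank.
The known cells in column 1 total 59, leaving 84 − 59 = 25 for the blank.
The known cells in row 1 total 67, leaving 84 − 67 = 17 for the blank.
The known cells in row 6 total 53, leaving 84 − 53 = 31 for the blank.

b = 31, a = 17, z = 25, p = 7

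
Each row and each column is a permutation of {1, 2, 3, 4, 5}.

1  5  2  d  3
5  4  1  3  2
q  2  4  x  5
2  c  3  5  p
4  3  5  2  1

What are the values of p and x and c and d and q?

p = 4, x = 1, c = 1, d = 4, q = 3

Cell (4,5): column 5 already has {1, 2, 3, 5} → 4.
Cell (4,2): row 4 already has {2, 3, 4, 5} → 1.
Cell (1,4): row 1 already has {1, 2, 3, 5} → 4.
Cell (3,1): column 1 already has {1, 2, 4, 5} → 3.
At (row 3, col 4): row 3 already has {2, 3, 4, 5}, so the value is 1.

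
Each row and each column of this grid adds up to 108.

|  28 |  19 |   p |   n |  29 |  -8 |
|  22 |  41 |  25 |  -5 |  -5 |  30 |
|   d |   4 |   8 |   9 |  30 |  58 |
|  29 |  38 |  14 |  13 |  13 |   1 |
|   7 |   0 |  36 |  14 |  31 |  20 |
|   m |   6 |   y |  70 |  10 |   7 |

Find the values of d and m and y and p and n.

d = -1, m = 23, y = -8, p = 33, n = 7

Column 4 has -5 + 9 + 13 + 14 + 70 = 101; the blank must be 108 − 101 = 7.
Row 3 has 4 + 8 + 9 + 30 + 58 = 109; the blank must be 108 − 109 = -1.
Row 1 has 28 + 19 + 7 + 29 − 8 = 75; the blank must be 108 − 75 = 33.
Column 1 has 28 + 22 − 1 + 29 + 7 = 85; the blank must be 108 − 85 = 23.
Row 6 has 23 + 6 + 70 + 10 + 7 = 116; the blank must be 108 − 116 = -8.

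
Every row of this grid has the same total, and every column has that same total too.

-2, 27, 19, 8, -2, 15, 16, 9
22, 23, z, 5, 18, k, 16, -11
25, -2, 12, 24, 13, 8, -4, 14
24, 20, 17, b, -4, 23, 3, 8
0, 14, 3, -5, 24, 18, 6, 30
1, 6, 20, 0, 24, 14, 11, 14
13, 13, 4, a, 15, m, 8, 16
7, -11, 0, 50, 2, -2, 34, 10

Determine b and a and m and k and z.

b = -1, a = 9, m = 12, k = 2, z = 15

Rows 1 and 3 both sum to 90, so that's the common total.
The known cells in column 3 total 75, leaving 90 − 75 = 15 for the blank.
The known cells in row 2 total 88, leaving 90 − 88 = 2 for the blank.
The known cells in column 6 total 78, leaving 90 − 78 = 12 for the blank.
The known cells in row 4 total 91, leaving 90 − 91 = -1 for the blank.
The known cells in row 7 total 81, leaving 90 − 81 = 9 for the blank.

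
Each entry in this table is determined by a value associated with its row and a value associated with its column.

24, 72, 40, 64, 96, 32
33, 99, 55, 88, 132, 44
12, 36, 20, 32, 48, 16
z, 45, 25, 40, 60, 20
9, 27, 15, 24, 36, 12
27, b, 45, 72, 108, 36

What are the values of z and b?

z = 15, b = 81

Each row is a constant multiple of every other row — this is a multiplication table with the headers hidden.
Row 4 is 25/40 = 5/8 times row 1, so its entry in column 1 is 24 × 5/8 = 15.
Row 6 is 45/40 = 9/8 times row 1, so its entry in column 2 is 72 × 9/8 = 81.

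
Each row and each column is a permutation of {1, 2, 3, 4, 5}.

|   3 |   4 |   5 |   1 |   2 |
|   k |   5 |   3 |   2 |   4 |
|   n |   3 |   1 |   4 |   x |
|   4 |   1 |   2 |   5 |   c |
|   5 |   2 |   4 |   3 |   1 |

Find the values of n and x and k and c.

For row 2, column 1: row 2 already has {2, 3, 4, 5}; that leaves 1.
For row 3, column 1: column 1 already has {1, 3, 4, 5}; that leaves 2.
Cell (3,5): row 3 already has {1, 2, 3, 4} → 5.
For row 4, column 5: row 4 already has {1, 2, 4, 5}; that leaves 3.

n = 2, x = 5, k = 1, c = 3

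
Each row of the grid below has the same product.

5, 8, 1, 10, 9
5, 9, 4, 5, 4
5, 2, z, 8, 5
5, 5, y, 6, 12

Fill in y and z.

y = 2, z = 9

Rows 1 and 2 each multiply to 3600, so every row has product 3600.
Row 4: 5×5×6×12 = 1800, so the missing entry is 3600 ÷ 1800 = 2.
Row 3: 5×2×8×5 = 400, so the missing entry is 3600 ÷ 400 = 9.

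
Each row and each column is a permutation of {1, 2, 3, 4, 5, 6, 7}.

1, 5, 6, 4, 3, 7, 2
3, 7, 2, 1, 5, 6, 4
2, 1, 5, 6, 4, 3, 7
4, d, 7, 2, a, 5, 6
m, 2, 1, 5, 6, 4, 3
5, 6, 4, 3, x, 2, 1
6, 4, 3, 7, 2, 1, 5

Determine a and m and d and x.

Cell (4,2): column 2 already has {1, 2, 4, 5, 6, 7} → 3.
For row 6, column 5: row 6 already has {1, 2, 3, 4, 5, 6}; that leaves 7.
At (row 5, col 1): row 5 already has {1, 2, 3, 4, 5, 6}, so the value is 7.
At (row 4, col 5): row 4 already has {2, 3, 4, 5, 6, 7}, so the value is 1.

a = 1, m = 7, d = 3, x = 7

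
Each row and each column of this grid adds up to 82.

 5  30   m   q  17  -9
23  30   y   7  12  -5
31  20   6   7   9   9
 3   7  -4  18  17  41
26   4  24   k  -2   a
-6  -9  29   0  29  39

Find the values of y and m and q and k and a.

y = 15, m = 12, q = 27, k = 23, a = 7

The known cells in row 2 total 67, leaving 82 − 67 = 15 for the blank.
The known cells in column 3 total 70, leaving 82 − 70 = 12 for the blank.
The known cells in row 1 total 55, leaving 82 − 55 = 27 for the blank.
The known cells in column 4 total 59, leaving 82 − 59 = 23 for the blank.
The known cells in row 5 total 75, leaving 82 − 75 = 7 for the blank.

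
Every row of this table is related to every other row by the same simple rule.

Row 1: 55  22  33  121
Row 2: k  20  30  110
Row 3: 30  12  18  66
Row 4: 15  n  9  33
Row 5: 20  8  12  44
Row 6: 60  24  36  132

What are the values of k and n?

k = 50, n = 6

Each row is a constant multiple of every other row — this is a multiplication table with the headers hidden.
Row 2 is 30/33 = 10/11 times row 1, so its entry in column 1 is 55 × 10/11 = 50.
Row 4 is 9/33 = 3/11 times row 1, so its entry in column 2 is 22 × 3/11 = 6.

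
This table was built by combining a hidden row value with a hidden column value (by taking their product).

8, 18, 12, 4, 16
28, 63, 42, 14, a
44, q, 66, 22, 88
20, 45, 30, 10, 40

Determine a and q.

Each row is a constant multiple of every other row — this is a multiplication table with the headers hidden.
Row 2 is 42/12 = 7/2 times row 1, so its entry in column 5 is 16 × 7/2 = 56.
Row 3 is 66/12 = 11/2 times row 1, so its entry in column 2 is 18 × 11/2 = 99.

a = 56, q = 99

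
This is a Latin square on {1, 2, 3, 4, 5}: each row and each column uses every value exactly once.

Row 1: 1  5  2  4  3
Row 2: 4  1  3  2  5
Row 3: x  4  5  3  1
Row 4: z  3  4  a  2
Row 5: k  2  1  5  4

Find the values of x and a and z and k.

Cell (5,1): row 5 already has {1, 2, 4, 5} → 3.
Cell (3,1): row 3 already has {1, 3, 4, 5} → 2.
Cell (4,4): column 4 already has {2, 3, 4, 5} → 1.
Cell (4,1): row 4 already has {1, 2, 3, 4} → 5.

x = 2, a = 1, z = 5, k = 3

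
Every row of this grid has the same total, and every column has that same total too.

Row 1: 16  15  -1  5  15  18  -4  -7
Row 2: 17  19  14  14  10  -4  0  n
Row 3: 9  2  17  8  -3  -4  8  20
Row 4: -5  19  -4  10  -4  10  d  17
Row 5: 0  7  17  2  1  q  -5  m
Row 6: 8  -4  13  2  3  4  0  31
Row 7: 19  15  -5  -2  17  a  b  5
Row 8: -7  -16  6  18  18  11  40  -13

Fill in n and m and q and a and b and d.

n = -13, m = 17, q = 18, a = 4, b = 4, d = 14

Rows 1 and 3 both sum to 57, so that's the common total.
Row 2: 17 + 19 + 14 + 14 + 10 − 4 + 0 = 70, so its missing entry is 57 − 70 = -13.
Row 4: -5 + 19 − 4 + 10 − 4 + 10 + 17 = 43, so its missing entry is 57 − 43 = 14.
Column 7: -4 + 0 + 8 + 14 − 5 + 0 + 40 = 53, so its missing entry is 57 − 53 = 4.
Row 7: 19 + 15 − 5 − 2 + 17 + 4 + 5 = 53, so its missing entry is 57 − 53 = 4.
Column 6: 18 − 4 − 4 + 10 + 4 + 4 + 11 = 39, so its missing entry is 57 − 39 = 18.
Row 5: 0 + 7 + 17 + 2 + 1 + 18 − 5 = 40, so its missing entry is 57 − 40 = 17.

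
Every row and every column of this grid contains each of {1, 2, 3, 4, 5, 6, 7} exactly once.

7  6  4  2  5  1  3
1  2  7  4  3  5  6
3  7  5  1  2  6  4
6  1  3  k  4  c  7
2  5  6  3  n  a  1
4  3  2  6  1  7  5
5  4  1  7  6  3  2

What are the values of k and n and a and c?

At (row 5, col 5): column 5 already has {1, 2, 3, 4, 5, 6}, so the value is 7.
At (row 5, col 6): row 5 already has {1, 2, 3, 5, 6, 7}, so the value is 4.
Cell (4,4): column 4 already has {1, 2, 3, 4, 6, 7} → 5.
For row 4, column 6: row 4 already has {1, 3, 4, 5, 6, 7}; that leaves 2.

k = 5, n = 7, a = 4, c = 2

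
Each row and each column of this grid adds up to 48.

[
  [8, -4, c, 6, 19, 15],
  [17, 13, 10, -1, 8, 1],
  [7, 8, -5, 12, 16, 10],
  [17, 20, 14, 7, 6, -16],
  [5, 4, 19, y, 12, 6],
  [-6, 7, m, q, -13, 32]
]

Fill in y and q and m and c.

The known cells in row 1 total 44, leaving 48 − 44 = 4 for the blank.
The known cells in column 3 total 42, leaving 48 − 42 = 6 for the blank.
The known cells in row 6 total 26, leaving 48 − 26 = 22 for the blank.
The known cells in row 5 total 46, leaving 48 − 46 = 2 for the blank.

y = 2, q = 22, m = 6, c = 4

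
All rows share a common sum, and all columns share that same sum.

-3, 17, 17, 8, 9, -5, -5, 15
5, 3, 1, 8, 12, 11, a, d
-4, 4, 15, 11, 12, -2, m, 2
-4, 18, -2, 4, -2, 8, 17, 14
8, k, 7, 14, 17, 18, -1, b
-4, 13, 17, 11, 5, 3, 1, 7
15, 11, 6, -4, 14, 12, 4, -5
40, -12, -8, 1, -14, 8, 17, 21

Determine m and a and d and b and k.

m = 15, a = 5, d = 8, b = -9, k = -1

Rows 1 and 4 both sum to 53, so that's the common total.
Row 3 has -4 + 4 + 15 + 11 + 12 − 2 + 2 = 38; the blank must be 53 − 38 = 15.
Column 7 has -5 + 15 + 17 − 1 + 1 + 4 + 17 = 48; the blank must be 53 − 48 = 5.
Row 2 has 5 + 3 + 1 + 8 + 12 + 11 + 5 = 45; the blank must be 53 − 45 = 8.
Column 2 has 17 + 3 + 4 + 18 + 13 + 11 − 12 = 54; the blank must be 53 − 54 = -1.
Row 5 has 8 − 1 + 7 + 14 + 17 + 18 − 1 = 62; the blank must be 53 − 62 = -9.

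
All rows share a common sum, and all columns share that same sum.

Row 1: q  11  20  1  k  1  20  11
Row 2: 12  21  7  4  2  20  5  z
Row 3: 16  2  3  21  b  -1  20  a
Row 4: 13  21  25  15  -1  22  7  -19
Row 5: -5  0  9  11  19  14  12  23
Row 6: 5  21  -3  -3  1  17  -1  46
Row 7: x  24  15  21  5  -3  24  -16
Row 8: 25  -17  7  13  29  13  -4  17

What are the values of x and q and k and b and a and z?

Rows 4 and 5 both sum to 83, so that's the common total.
Row 2 has 12 + 21 + 7 + 4 + 2 + 20 + 5 = 71; the blank must be 83 − 71 = 12.
Column 8 has 11 + 12 − 19 + 23 + 46 − 16 + 17 = 74; the blank must be 83 − 74 = 9.
Row 3 has 16 + 2 + 3 + 21 − 1 + 20 + 9 = 70; the blank must be 83 − 70 = 13.
Column 5 has 2 + 13 − 1 + 19 + 1 + 5 + 29 = 68; the blank must be 83 − 68 = 15.
Row 1 has 11 + 20 + 1 + 15 + 1 + 20 + 11 = 79; the blank must be 83 − 79 = 4.
Row 7 has 24 + 15 + 21 + 5 − 3 + 24 − 16 = 70; the blank must be 83 − 70 = 13.

x = 13, q = 4, k = 15, b = 13, a = 9, z = 12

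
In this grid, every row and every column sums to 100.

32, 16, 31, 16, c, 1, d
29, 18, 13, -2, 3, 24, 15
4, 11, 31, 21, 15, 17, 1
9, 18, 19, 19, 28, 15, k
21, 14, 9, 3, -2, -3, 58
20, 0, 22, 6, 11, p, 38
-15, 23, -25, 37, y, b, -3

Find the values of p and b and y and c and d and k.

p = 3, b = 43, y = 40, c = 5, d = -1, k = -8

Row 6: 20 + 0 + 22 + 6 + 11 + 38 = 97, so its missing entry is 100 − 97 = 3.
Column 6: 1 + 24 + 17 + 15 − 3 + 3 = 57, so its missing entry is 100 − 57 = 43.
Row 7: -15 + 23 − 25 + 37 + 43 − 3 = 60, so its missing entry is 100 − 60 = 40.
Column 5: 3 + 15 + 28 − 2 + 11 + 40 = 95, so its missing entry is 100 − 95 = 5.
Row 1: 32 + 16 + 31 + 16 + 5 + 1 = 101, so its missing entry is 100 − 101 = -1.
Row 4: 9 + 18 + 19 + 19 + 28 + 15 = 108, so its missing entry is 100 − 108 = -8.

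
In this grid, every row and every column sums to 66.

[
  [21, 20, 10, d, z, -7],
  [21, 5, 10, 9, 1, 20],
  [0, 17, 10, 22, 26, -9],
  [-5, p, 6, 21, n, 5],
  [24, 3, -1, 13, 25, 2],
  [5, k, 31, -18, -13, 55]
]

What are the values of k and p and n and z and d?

k = 6, p = 15, n = 24, z = 3, d = 19

Column 4 has 9 + 22 + 21 + 13 − 18 = 47; the blank must be 66 − 47 = 19.
Row 1 has 21 + 20 + 10 + 19 − 7 = 63; the blank must be 66 − 63 = 3.
Column 5 has 3 + 1 + 26 + 25 − 13 = 42; the blank must be 66 − 42 = 24.
Row 4 has -5 + 6 + 21 + 24 + 5 = 51; the blank must be 66 − 51 = 15.
Row 6 has 5 + 31 − 18 − 13 + 55 = 60; the blank must be 66 − 60 = 6.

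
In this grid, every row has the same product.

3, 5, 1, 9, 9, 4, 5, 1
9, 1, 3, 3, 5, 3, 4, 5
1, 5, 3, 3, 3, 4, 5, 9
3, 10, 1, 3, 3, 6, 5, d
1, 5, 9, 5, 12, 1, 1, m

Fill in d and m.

Rows 1 and 3 each multiply to 24300, so every row has product 24300.
Row 4: 3×10×1×3×3×6×5 = 8100, so the missing entry is 24300 ÷ 8100 = 3.
Row 5: 1×5×9×5×12×1×1 = 2700, so the missing entry is 24300 ÷ 2700 = 9.

d = 3, m = 9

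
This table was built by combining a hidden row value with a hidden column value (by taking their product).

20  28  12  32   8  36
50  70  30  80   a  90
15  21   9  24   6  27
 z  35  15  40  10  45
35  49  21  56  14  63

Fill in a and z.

Each row is a constant multiple of every other row — this is a multiplication table with the headers hidden.
Row 2 is 90/36 = 5/2 times row 1, so its entry in column 5 is 8 × 5/2 = 20.
Row 4 is 45/36 = 5/4 times row 1, so its entry in column 1 is 20 × 5/4 = 25.

a = 20, z = 25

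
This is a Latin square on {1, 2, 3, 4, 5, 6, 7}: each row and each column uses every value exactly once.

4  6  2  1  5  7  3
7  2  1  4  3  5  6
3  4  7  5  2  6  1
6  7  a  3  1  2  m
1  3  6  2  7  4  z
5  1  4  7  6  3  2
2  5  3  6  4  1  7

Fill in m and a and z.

m = 4, a = 5, z = 5

At (row 4, col 3): column 3 already has {1, 2, 3, 4, 6, 7}, so the value is 5.
Cell (5,7): row 5 already has {1, 2, 3, 4, 6, 7} → 5.
For row 4, column 7: row 4 already has {1, 2, 3, 5, 6, 7}; that leaves 4.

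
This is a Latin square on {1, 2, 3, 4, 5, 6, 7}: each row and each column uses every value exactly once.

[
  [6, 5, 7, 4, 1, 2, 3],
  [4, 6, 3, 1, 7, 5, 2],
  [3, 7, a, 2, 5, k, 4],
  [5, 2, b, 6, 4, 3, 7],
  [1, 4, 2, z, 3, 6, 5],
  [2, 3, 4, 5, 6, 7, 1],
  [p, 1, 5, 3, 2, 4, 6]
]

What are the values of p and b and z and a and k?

For row 5, column 4: row 5 already has {1, 2, 3, 4, 5, 6}; that leaves 7.
For row 7, column 1: row 7 already has {1, 2, 3, 4, 5, 6}; that leaves 7.
At (row 4, col 3): row 4 already has {2, 3, 4, 5, 6, 7}, so the value is 1.
Cell (3,3): column 3 already has {1, 2, 3, 4, 5, 7} → 6.
For row 3, column 6: row 3 already has {2, 3, 4, 5, 6, 7}; that leaves 1.

p = 7, b = 1, z = 7, a = 6, k = 1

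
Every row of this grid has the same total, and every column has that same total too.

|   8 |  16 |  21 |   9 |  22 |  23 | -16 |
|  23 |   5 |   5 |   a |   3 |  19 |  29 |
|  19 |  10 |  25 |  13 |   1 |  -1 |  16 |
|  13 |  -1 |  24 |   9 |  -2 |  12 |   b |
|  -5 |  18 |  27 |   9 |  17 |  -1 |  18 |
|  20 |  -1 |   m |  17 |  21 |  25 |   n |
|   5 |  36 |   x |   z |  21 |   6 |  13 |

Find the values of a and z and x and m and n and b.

a = -1, z = 27, x = -25, m = 6, n = -5, b = 28

Rows 1 and 3 both sum to 83, so that's the common total.
The known cells in row 4 total 55, leaving 83 − 55 = 28 for the blank.
The known cells in column 7 total 88, leaving 83 − 88 = -5 for the blank.
The known cells in row 2 total 84, leaving 83 − 84 = -1 for the blank.
The known cells in column 4 total 56, leaving 83 − 56 = 27 for the blank.
The known cells in row 7 total 108, leaving 83 − 108 = -25 for the blank.
The known cells in row 6 total 77, leaving 83 − 77 = 6 for the blank.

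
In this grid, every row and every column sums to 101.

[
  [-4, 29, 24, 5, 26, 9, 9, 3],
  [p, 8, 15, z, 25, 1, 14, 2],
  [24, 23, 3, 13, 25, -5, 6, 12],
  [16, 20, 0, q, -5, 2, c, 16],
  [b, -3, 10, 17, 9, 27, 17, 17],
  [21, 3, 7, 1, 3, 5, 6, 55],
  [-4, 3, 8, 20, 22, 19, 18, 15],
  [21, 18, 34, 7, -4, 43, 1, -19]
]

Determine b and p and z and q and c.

b = 7, p = 20, z = 16, q = 22, c = 30

Row 5 has -3 + 10 + 17 + 9 + 27 + 17 + 17 = 94; the blank must be 101 − 94 = 7.
Column 7 has 9 + 14 + 6 + 17 + 6 + 18 + 1 = 71; the blank must be 101 − 71 = 30.
Row 4 has 16 + 20 + 0 − 5 + 2 + 30 + 16 = 79; the blank must be 101 − 79 = 22.
Column 1 has -4 + 24 + 16 + 7 + 21 − 4 + 21 = 81; the blank must be 101 − 81 = 20.
Row 2 has 20 + 8 + 15 + 25 + 1 + 14 + 2 = 85; the blank must be 101 − 85 = 16.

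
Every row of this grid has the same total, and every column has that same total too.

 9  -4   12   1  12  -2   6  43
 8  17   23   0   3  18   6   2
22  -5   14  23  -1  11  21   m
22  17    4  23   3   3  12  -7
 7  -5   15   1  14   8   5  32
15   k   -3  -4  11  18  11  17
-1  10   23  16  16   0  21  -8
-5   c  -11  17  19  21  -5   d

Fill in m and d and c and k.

Rows 1 and 2 both sum to 77, so that's the common total.
The known cells in row 6 total 65, leaving 77 − 65 = 12 for the blank.
The known cells in column 2 total 42, leaving 77 − 42 = 35 for the blank.
The known cells in row 8 total 71, leaving 77 − 71 = 6 for the blank.
The known cells in row 3 total 85, leaving 77 − 85 = -8 for the blank.

m = -8, d = 6, c = 35, k = 12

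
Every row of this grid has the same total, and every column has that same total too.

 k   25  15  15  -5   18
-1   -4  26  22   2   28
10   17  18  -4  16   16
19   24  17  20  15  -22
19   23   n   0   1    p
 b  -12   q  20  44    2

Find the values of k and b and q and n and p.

Rows 2 and 3 both sum to 73, so that's the common total.
The known cells in row 1 total 68, leaving 73 − 68 = 5 for the blank.
The known cells in column 6 total 42, leaving 73 − 42 = 31 for the blank.
The known cells in row 5 total 74, leaving 73 − 74 = -1 for the blank.
The known cells in column 1 total 52, leaving 73 − 52 = 21 for the blank.
The known cells in row 6 total 75, leaving 73 − 75 = -2 for the blank.

k = 5, b = 21, q = -2, n = -1, p = 31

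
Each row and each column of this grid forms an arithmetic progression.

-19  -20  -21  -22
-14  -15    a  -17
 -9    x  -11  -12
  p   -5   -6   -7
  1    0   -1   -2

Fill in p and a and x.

Along each row the entries change by -1 per step; down each column they change by 5.
Row 4: from -5 at column 2, stepping by -1 to column 1 gives -4.
Row 2: from -14 at column 1, stepping by -1 to column 3 gives -16.
Row 3: from -9 at column 1, stepping by -1 to column 2 gives -10.

p = -4, a = -16, x = -10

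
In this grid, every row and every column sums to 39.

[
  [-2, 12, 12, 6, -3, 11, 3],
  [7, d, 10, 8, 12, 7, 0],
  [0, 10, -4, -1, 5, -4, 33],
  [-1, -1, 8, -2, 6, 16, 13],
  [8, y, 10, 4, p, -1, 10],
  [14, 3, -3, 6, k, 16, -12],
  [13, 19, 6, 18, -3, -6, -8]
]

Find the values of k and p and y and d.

k = 15, p = 7, y = 1, d = -5

Row 6: 14 + 3 − 3 + 6 + 16 − 12 = 24, so its missing entry is 39 − 24 = 15.
Column 5: -3 + 12 + 5 + 6 + 15 − 3 = 32, so its missing entry is 39 − 32 = 7.
Row 5: 8 + 10 + 4 + 7 − 1 + 10 = 38, so its missing entry is 39 − 38 = 1.
Row 2: 7 + 10 + 8 + 12 + 7 + 0 = 44, so its missing entry is 39 − 44 = -5.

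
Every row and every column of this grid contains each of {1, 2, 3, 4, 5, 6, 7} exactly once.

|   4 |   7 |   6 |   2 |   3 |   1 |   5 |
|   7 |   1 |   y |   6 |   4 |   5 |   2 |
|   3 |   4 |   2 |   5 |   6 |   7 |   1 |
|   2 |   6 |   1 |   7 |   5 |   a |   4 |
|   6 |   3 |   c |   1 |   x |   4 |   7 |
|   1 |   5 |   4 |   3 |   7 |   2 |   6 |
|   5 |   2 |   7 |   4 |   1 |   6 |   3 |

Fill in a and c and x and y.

At (row 5, col 5): column 5 already has {1, 3, 4, 5, 6, 7}, so the value is 2.
At (row 2, col 3): row 2 already has {1, 2, 4, 5, 6, 7}, so the value is 3.
Cell (4,6): row 4 already has {1, 2, 4, 5, 6, 7} → 3.
At (row 5, col 3): row 5 already has {1, 2, 3, 4, 6, 7}, so the value is 5.

a = 3, c = 5, x = 2, y = 3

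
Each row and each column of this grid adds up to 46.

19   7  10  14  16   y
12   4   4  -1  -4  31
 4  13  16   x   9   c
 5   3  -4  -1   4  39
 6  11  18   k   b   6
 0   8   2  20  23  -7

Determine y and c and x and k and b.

y = -20, c = -3, x = 7, k = 7, b = -2

The known cells in column 5 total 48, leaving 46 − 48 = -2 for the blank.
The known cells in row 5 total 39, leaving 46 − 39 = 7 for the blank.
The known cells in column 4 total 39, leaving 46 − 39 = 7 for the blank.
The known cells in row 1 total 66, leaving 46 − 66 = -20 for the blank.
The known cells in row 3 total 49, leaving 46 − 49 = -3 for the blank.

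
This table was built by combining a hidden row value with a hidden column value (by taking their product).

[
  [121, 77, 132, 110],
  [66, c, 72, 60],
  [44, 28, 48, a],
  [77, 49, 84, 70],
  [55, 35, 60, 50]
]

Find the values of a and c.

Each row is a constant multiple of every other row — this is a multiplication table with the headers hidden.
Row 3 is 44/121 = 4/11 times row 1, so its entry in column 4 is 110 × 4/11 = 40.
Row 2 is 66/121 = 6/11 times row 1, so its entry in column 2 is 77 × 6/11 = 42.

a = 40, c = 42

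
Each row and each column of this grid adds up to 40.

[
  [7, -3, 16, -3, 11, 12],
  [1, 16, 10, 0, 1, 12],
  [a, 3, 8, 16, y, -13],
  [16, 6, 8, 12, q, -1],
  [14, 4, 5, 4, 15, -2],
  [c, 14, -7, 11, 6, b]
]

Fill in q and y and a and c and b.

Column 6 has 12 + 12 − 13 − 1 − 2 = 8; the blank must be 40 − 8 = 32.
Row 4 has 16 + 6 + 8 + 12 − 1 = 41; the blank must be 40 − 41 = -1.
Column 5 has 11 + 1 − 1 + 15 + 6 = 32; the blank must be 40 − 32 = 8.
Row 3 has 3 + 8 + 16 + 8 − 13 = 22; the blank must be 40 − 22 = 18.
Row 6 has 14 − 7 + 11 + 6 + 32 = 56; the blank must be 40 − 56 = -16.

q = -1, y = 8, a = 18, c = -16, b = 32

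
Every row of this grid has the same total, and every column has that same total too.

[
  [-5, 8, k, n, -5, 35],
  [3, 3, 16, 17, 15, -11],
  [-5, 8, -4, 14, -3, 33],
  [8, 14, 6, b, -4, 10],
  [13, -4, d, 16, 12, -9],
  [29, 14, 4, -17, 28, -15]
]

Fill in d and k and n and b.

d = 15, k = 6, n = 4, b = 9

Rows 2 and 3 both sum to 43, so that's the common total.
The known cells in row 4 total 34, leaving 43 − 34 = 9 for the blank.
The known cells in column 4 total 39, leaving 43 − 39 = 4 for the blank.
The known cells in row 1 total 37, leaving 43 − 37 = 6 for the blank.
The known cells in row 5 total 28, leaving 43 − 28 = 15 for the blank.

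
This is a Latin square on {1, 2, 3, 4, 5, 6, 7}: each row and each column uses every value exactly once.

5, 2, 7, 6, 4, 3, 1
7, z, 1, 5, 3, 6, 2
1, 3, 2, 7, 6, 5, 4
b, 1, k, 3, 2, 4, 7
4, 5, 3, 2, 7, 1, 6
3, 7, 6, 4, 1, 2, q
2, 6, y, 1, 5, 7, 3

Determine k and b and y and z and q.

k = 5, b = 6, y = 4, z = 4, q = 5

Cell (7,3): row 7 already has {1, 2, 3, 5, 6, 7} → 4.
For row 2, column 2: row 2 already has {1, 2, 3, 5, 6, 7}; that leaves 4.
For row 4, column 1: column 1 already has {1, 2, 3, 4, 5, 7}; that leaves 6.
Cell (6,7): row 6 already has {1, 2, 3, 4, 6, 7} → 5.
At (row 4, col 3): row 4 already has {1, 2, 3, 4, 6, 7}, so the value is 5.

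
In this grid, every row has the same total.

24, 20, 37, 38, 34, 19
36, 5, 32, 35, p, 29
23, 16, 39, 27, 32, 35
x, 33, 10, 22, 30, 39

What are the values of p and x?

p = 35, x = 38

The complete rows each total 172.
Row 2 is missing 172 − 137 = 35 (since 36 + 5 + 32 + 35 + 29 = 137).
Row 4 is missing 172 − 134 = 38 (since 33 + 10 + 22 + 30 + 39 = 134).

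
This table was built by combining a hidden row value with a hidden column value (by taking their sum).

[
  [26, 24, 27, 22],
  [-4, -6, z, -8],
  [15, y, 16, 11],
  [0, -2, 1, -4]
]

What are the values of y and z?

The difference between any two rows is the same in every column — this is an addition table with the headers hidden.
Row 3 minus row 1 is 11 − 22 = -11, so its entry in column 2 is 24 + (-11) = 13.
Row 2 minus row 1 is -8 − 22 = -30, so its entry in column 3 is 27 + (-30) = -3.

y = 13, z = -3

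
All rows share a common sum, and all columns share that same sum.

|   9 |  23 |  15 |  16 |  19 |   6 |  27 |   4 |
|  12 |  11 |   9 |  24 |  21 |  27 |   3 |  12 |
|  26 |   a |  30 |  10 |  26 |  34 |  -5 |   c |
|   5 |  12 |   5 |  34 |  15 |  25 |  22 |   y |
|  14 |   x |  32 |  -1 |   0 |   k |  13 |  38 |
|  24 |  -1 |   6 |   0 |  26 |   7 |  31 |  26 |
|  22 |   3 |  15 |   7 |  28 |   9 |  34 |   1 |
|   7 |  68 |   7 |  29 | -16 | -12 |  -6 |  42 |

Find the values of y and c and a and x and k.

Rows 1 and 2 both sum to 119, so that's the common total.
Row 4 has 5 + 12 + 5 + 34 + 15 + 25 + 22 = 118; the blank must be 119 − 118 = 1.
Column 8 has 4 + 12 + 1 + 38 + 26 + 1 + 42 = 124; the blank must be 119 − 124 = -5.
Row 3 has 26 + 30 + 10 + 26 + 34 − 5 − 5 = 116; the blank must be 119 − 116 = 3.
Column 6 has 6 + 27 + 34 + 25 + 7 + 9 − 12 = 96; the blank must be 119 − 96 = 23.
Row 5 has 14 + 32 − 1 + 0 + 23 + 13 + 38 = 119; the blank must be 119 − 119 = 0.

y = 1, c = -5, a = 3, x = 0, k = 23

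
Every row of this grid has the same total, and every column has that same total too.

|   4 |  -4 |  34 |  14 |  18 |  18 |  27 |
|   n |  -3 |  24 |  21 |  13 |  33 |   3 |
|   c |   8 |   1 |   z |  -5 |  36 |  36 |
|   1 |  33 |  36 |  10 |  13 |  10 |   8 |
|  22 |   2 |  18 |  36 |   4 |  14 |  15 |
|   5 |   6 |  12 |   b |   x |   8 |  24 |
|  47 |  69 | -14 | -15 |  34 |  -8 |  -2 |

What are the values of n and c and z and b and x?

n = 20, c = 12, z = 23, b = 22, x = 34

Rows 1 and 4 both sum to 111, so that's the common total.
The known cells in column 5 total 77, leaving 111 − 77 = 34 for the blank.
The known cells in row 6 total 89, leaving 111 − 89 = 22 for the blank.
The known cells in column 4 total 88, leaving 111 − 88 = 23 for the blank.
The known cells in row 3 total 99, leaving 111 − 99 = 12 for the blank.
The known cells in row 2 total 91, leaving 111 − 91 = 20 for the blank.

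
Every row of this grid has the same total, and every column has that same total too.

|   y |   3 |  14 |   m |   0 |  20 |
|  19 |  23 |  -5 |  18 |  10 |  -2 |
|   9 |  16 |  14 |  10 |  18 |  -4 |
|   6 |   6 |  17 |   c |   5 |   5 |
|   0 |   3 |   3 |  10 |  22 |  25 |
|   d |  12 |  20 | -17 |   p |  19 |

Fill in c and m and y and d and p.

Rows 2 and 3 both sum to 63, so that's the common total.
Column 5: 0 + 10 + 18 + 5 + 22 = 55, so its missing entry is 63 − 55 = 8.
Row 4: 6 + 6 + 17 + 5 + 5 = 39, so its missing entry is 63 − 39 = 24.
Column 4: 18 + 10 + 24 + 10 − 17 = 45, so its missing entry is 63 − 45 = 18.
Row 1: 3 + 14 + 18 + 0 + 20 = 55, so its missing entry is 63 − 55 = 8.
Row 6: 12 + 20 − 17 + 8 + 19 = 42, so its missing entry is 63 − 42 = 21.

c = 24, m = 18, y = 8, d = 21, p = 8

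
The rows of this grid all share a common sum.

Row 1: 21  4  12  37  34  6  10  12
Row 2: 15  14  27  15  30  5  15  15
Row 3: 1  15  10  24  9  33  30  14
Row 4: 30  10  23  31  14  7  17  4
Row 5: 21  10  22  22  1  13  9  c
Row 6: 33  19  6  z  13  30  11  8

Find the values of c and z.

c = 38, z = 16

Row 1 sums to 136 and so does row 2; that's the common total.
In row 5 the known cells total 98, leaving 136 − 98 = 38.
In row 6 the known cells total 120, leaving 136 − 120 = 16.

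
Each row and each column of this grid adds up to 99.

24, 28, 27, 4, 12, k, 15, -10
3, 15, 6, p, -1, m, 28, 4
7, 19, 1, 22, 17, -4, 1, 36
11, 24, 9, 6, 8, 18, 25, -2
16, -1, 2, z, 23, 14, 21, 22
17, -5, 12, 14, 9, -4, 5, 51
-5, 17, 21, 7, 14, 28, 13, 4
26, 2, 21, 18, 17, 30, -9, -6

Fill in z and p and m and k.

The known cells in row 1 total 100, leaving 99 − 100 = -1 for the blank.
The known cells in column 6 total 81, leaving 99 − 81 = 18 for the blank.
The known cells in row 2 total 73, leaving 99 − 73 = 26 for the blank.
The known cells in row 5 total 97, leaving 99 − 97 = 2 for the blank.

z = 2, p = 26, m = 18, k = -1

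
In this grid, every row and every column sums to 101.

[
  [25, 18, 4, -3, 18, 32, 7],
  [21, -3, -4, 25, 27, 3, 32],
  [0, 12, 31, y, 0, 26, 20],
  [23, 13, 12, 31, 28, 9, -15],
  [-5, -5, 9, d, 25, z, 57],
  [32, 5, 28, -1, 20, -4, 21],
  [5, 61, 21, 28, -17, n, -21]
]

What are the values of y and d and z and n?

y = 12, d = 9, z = 11, n = 24

Row 3 has 0 + 12 + 31 + 0 + 26 + 20 = 89; the blank must be 101 − 89 = 12.
Row 7 has 5 + 61 + 21 + 28 − 17 − 21 = 77; the blank must be 101 − 77 = 24.
Column 6 has 32 + 3 + 26 + 9 − 4 + 24 = 90; the blank must be 101 − 90 = 11.
Row 5 has -5 − 5 + 9 + 25 + 11 + 57 = 92; the blank must be 101 − 92 = 9.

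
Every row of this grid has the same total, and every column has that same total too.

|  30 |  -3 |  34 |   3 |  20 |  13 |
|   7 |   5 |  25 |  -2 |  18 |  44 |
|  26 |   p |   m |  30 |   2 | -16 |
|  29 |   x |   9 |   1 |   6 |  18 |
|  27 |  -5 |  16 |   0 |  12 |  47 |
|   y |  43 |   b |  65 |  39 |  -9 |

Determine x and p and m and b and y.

Rows 1 and 2 both sum to 97, so that's the common total.
The known cells in row 4 total 63, leaving 97 − 63 = 34 for the blank.
The known cells in column 2 total 74, leaving 97 − 74 = 23 for the blank.
The known cells in column 1 total 119, leaving 97 − 119 = -22 for the blank.
The known cells in row 3 total 65, leaving 97 − 65 = 32 for the blank.
The known cells in row 6 total 116, leaving 97 − 116 = -19 for the blank.

x = 34, p = 23, m = 32, b = -19, y = -22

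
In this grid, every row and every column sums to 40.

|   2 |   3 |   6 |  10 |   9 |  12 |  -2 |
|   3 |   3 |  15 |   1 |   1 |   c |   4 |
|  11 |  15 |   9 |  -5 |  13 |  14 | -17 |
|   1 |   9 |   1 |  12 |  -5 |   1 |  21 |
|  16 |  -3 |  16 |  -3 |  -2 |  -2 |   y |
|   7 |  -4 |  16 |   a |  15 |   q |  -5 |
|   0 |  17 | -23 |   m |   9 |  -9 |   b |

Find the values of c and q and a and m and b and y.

c = 13, q = 11, a = 0, m = 25, b = 21, y = 18

Row 2 has 3 + 3 + 15 + 1 + 1 + 4 = 27; the blank must be 40 − 27 = 13.
Column 6 has 12 + 13 + 14 + 1 − 2 − 9 = 29; the blank must be 40 − 29 = 11.
Row 5 has 16 − 3 + 16 − 3 − 2 − 2 = 22; the blank must be 40 − 22 = 18.
Column 7 has -2 + 4 − 17 + 21 + 18 − 5 = 19; the blank must be 40 − 19 = 21.
Row 6 has 7 − 4 + 16 + 15 + 11 − 5 = 40; the blank must be 40 − 40 = 0.
Row 7 has 0 + 17 − 23 + 9 − 9 + 21 = 15; the blank must be 40 − 15 = 25.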